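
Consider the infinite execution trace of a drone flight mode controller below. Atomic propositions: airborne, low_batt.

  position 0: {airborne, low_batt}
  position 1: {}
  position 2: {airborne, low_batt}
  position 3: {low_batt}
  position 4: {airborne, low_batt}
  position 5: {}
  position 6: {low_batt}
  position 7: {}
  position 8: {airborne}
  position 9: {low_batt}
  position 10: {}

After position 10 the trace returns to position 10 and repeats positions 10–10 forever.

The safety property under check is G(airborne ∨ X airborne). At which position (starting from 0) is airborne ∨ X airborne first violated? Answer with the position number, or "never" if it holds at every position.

5

Check airborne ∨ X airborne at each position in order: 0 ✓, 1 ✓, 2 ✓, 3 ✓, 4 ✓.
At position 5 the labels are {} and the next position 6 has {low_batt}, so airborne ∨ X airborne is false there. This is the first violation.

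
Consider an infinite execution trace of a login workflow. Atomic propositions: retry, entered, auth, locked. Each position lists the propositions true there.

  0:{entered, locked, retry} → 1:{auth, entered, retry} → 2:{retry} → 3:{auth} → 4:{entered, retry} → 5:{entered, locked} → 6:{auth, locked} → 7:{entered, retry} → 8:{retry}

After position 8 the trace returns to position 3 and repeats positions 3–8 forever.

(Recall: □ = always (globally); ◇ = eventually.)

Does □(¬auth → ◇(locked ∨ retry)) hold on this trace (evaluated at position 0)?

Holds

¬auth → ◇(locked ∨ retry) holds at every position 0..8, and those are all positions ever visited, so □(¬auth → ◇(locked ∨ retry)) holds.
Positions where ¬auth holds: 0, 2, 4, 5, 7, 8.
Check ◇(locked ∨ retry) at each: 0→ok, 2→ok, 4→ok, 5→ok, 7→ok, 8→ok.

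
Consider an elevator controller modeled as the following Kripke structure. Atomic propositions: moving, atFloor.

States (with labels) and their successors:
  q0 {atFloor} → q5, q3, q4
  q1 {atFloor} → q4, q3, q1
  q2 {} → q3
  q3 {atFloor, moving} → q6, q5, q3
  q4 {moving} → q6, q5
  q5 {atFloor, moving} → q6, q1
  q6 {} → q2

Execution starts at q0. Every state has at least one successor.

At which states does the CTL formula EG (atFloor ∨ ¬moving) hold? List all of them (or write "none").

States satisfying atFloor ∨ ¬moving: {q0, q1, q2, q3, q5, q6}.
States satisfying EG (atFloor ∨ ¬moving): {q0, q1, q2, q3, q5, q6}.

{q0, q1, q2, q3, q5, q6}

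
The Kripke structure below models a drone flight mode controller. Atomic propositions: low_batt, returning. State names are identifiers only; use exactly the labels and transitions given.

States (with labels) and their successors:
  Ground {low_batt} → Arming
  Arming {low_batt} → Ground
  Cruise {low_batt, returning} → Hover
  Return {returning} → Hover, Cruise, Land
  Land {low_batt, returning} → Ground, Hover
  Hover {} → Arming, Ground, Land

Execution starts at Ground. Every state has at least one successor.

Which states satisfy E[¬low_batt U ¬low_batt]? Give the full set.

States satisfying ¬low_batt: {Return, Hover}.
States satisfying E[¬low_batt U ¬low_batt]: {Return, Hover}.

{Return, Hover}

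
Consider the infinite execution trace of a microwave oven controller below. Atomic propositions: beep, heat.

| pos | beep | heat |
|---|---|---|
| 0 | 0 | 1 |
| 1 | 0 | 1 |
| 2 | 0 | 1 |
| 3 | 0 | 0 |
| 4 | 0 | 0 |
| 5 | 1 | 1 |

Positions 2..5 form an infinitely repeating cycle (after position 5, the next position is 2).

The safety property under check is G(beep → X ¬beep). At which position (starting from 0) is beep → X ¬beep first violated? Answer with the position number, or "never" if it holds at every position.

never

beep → X ¬beep holds at every position 0..5, and those are all the positions the trace ever visits, so the invariant G(beep → X ¬beep) is never violated.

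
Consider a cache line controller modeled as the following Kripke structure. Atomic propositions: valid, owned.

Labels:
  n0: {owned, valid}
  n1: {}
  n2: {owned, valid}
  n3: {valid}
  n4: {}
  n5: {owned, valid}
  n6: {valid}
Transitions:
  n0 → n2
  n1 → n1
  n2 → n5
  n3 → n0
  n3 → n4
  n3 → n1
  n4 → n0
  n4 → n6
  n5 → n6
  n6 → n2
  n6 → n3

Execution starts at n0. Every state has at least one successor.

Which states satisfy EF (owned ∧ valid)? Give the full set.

States satisfying owned ∧ valid: {n0, n2, n5}.
States satisfying EF (owned ∧ valid): {n0, n2, n3, n4, n5, n6}.

{n0, n2, n3, n4, n5, n6}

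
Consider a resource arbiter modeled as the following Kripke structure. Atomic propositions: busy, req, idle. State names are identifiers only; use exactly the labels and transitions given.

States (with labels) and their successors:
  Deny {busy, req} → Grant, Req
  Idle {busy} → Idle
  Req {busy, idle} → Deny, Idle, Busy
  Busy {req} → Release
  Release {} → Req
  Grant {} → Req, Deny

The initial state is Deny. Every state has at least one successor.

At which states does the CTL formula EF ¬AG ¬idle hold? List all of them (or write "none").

States satisfying ¬AG ¬idle: {Deny, Req, Busy, Release, Grant}.
States satisfying EF ¬AG ¬idle: {Deny, Req, Busy, Release, Grant}.

{Deny, Req, Busy, Release, Grant}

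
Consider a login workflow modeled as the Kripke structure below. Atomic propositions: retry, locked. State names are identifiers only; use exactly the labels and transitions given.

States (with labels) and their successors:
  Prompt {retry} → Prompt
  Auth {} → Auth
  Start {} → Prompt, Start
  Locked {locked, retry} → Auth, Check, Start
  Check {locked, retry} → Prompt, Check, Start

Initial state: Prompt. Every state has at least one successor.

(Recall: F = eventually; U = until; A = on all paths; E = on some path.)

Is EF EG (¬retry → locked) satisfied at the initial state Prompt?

States satisfying EG (¬retry → locked): {Prompt, Locked, Check}.
States satisfying EF EG (¬retry → locked): {Prompt, Start, Locked, Check}.
Some path from Prompt reaches a state where EG (¬retry → locked) holds.
Prompt ∈ Sat(EF EG (¬retry → locked)).

Yes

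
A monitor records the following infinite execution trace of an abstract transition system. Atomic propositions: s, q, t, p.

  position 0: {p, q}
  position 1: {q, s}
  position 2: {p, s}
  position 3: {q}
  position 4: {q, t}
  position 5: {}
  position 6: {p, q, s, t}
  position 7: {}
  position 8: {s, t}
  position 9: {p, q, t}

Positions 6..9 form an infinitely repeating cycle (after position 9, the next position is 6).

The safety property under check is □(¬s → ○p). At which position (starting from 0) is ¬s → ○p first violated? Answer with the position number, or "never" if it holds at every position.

At position 0 the labels are {p, q} and the next position 1 has {q, s}, so ¬s → ○p is false there. This is the first violation.

0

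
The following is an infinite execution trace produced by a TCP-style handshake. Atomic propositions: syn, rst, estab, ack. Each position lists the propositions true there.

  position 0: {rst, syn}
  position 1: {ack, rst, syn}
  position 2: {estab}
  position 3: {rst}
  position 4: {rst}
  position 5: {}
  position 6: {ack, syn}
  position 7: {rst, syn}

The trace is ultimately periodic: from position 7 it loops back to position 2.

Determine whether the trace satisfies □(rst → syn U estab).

rst → syn U estab must hold at every position from 0 onward. It fails at position 3, so □(rst → syn U estab) is false.
Positions where rst holds: 0, 1, 3, 4, 7.
Check syn U estab at each: 0→ok, 1→ok, 3→fails, 4→fails, 7→ok.

No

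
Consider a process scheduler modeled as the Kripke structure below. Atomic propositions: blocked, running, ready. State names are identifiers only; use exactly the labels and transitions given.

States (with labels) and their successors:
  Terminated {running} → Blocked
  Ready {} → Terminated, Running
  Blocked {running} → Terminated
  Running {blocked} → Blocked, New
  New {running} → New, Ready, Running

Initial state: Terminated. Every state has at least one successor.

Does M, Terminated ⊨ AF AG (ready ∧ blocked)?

Does not hold

States satisfying AG (ready ∧ blocked): ∅.
States satisfying AF AG (ready ∧ blocked): ∅.
There is a path from Terminated along which AG (ready ∧ blocked) never holds.
Terminated ∉ Sat(AF AG (ready ∧ blocked)).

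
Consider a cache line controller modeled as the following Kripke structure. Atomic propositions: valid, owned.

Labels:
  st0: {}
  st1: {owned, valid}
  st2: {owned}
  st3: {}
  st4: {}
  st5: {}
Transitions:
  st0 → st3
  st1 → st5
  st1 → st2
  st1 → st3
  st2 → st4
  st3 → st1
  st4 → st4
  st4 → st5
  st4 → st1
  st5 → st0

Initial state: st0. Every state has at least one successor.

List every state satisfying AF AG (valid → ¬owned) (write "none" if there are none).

States satisfying AG (valid → ¬owned): ∅.
States satisfying AF AG (valid → ¬owned): ∅.

none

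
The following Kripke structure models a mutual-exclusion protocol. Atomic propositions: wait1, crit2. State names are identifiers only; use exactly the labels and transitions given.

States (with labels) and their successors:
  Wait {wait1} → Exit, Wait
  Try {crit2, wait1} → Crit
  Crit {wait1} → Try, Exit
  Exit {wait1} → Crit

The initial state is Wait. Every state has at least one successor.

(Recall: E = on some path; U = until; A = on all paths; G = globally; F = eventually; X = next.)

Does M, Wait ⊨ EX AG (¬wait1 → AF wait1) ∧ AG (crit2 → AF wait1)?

Yes

States satisfying AG (¬wait1 → AF wait1): {Wait, Try, Crit, Exit}.
States satisfying EX AG (¬wait1 → AF wait1): {Wait, Try, Crit, Exit}.
States satisfying crit2 → AF wait1: {Wait, Try, Crit, Exit}.
States satisfying AG (crit2 → AF wait1): {Wait, Try, Crit, Exit}.
States satisfying EX AG (¬wait1 → AF wait1) ∧ AG (crit2 → AF wait1): {Wait, Try, Crit, Exit}.
Wait ∈ Sat(EX AG (¬wait1 → AF wait1) ∧ AG (crit2 → AF wait1)).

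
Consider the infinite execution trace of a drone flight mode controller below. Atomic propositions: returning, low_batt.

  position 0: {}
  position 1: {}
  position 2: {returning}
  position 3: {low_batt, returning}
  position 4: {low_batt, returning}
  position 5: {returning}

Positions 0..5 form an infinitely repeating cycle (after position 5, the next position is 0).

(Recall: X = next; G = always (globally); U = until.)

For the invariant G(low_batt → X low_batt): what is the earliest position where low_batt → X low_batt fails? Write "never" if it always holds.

4

Check low_batt → X low_batt at each position in order: 0 ✓, 1 ✓, 2 ✓, 3 ✓.
At position 4 the labels are {low_batt, returning} and the next position 5 has {returning}, so low_batt → X low_batt is false there. This is the first violation.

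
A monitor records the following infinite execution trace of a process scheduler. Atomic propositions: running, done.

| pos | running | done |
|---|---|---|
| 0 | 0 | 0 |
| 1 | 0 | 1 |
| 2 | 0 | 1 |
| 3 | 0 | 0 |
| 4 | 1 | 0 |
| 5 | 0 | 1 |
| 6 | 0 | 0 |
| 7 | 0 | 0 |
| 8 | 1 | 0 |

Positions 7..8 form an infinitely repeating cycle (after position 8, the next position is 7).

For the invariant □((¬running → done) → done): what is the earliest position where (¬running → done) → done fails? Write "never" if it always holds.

4

Check (¬running → done) → done at each position in order: 0 ✓, 1 ✓, 2 ✓, 3 ✓.
At position 4 the labels are {running}, so (¬running → done) → done is false there. This is the first violation.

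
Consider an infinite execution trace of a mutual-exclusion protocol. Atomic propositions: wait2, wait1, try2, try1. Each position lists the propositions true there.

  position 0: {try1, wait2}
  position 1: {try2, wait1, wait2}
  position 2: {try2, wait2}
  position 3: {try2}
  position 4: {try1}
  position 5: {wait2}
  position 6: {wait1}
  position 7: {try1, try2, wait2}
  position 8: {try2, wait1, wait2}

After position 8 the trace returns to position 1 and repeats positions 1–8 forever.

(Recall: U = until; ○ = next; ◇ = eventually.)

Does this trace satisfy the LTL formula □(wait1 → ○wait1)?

Does not hold

wait1 → ○wait1 must hold at every position from 0 onward. It fails at position 1, so □(wait1 → ○wait1) is false.
Positions where wait1 holds: 1, 6, 8.
Check ○wait1 at each: 1→fails, 6→fails, 8→ok.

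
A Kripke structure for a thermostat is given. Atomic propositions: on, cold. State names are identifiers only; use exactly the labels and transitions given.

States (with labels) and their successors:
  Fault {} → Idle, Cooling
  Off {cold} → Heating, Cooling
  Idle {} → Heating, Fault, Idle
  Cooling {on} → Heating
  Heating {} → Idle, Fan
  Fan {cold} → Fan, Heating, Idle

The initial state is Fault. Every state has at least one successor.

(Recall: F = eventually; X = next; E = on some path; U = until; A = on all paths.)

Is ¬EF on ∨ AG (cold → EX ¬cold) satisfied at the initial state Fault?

Satisfied

States satisfying on: {Cooling}.
States satisfying EF on: {Fault, Off, Idle, Cooling, Heating, Fan}.
States satisfying ¬EF on: ∅.
States satisfying cold → EX ¬cold: {Fault, Off, Idle, Cooling, Heating, Fan}.
States satisfying AG (cold → EX ¬cold): {Fault, Off, Idle, Cooling, Heating, Fan}.
States satisfying ¬EF on ∨ AG (cold → EX ¬cold): {Fault, Off, Idle, Cooling, Heating, Fan}.
Fault ∈ Sat(¬EF on ∨ AG (cold → EX ¬cold)).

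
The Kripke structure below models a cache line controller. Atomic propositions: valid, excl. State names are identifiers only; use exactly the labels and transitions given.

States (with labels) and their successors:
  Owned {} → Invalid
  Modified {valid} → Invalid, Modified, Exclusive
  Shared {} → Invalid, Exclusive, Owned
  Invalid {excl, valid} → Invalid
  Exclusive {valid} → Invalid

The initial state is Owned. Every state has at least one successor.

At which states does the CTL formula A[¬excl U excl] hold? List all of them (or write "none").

{Owned, Shared, Invalid, Exclusive}

States satisfying ¬excl: {Owned, Modified, Shared, Exclusive}.
States satisfying excl: {Invalid}.
States satisfying A[¬excl U excl]: {Owned, Shared, Invalid, Exclusive}.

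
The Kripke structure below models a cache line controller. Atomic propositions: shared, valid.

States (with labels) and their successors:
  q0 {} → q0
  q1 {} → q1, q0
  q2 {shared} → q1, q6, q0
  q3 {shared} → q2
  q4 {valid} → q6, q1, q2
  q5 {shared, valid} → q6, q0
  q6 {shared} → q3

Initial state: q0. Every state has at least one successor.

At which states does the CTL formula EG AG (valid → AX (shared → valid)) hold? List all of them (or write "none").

{q0, q1, q2, q3, q6}

States satisfying AG (valid → AX (shared → valid)): {q0, q1, q2, q3, q6}.
States satisfying EG AG (valid → AX (shared → valid)): {q0, q1, q2, q3, q6}.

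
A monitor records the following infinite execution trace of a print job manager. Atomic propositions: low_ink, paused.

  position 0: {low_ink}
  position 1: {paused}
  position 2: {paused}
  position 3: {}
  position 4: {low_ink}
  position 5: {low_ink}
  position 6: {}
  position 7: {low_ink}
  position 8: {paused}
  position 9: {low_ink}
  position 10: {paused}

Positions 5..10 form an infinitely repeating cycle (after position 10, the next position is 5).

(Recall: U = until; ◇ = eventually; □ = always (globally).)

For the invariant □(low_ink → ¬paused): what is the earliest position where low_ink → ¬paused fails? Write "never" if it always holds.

low_ink → ¬paused holds at every position 0..10, and those are all the positions the trace ever visits, so the invariant □(low_ink → ¬paused) is never violated.

never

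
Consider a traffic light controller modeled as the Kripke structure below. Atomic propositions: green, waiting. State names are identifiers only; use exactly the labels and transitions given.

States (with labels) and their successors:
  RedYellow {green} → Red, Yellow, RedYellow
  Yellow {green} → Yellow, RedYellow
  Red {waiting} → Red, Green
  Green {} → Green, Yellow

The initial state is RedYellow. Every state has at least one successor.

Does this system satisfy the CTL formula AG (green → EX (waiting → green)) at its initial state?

Yes

States satisfying green → EX (waiting → green): {RedYellow, Yellow, Red, Green}.
States satisfying AG (green → EX (waiting → green)): {RedYellow, Yellow, Red, Green}.
Every state reachable from RedYellow satisfies green → EX (waiting → green).
RedYellow ∈ Sat(AG (green → EX (waiting → green))).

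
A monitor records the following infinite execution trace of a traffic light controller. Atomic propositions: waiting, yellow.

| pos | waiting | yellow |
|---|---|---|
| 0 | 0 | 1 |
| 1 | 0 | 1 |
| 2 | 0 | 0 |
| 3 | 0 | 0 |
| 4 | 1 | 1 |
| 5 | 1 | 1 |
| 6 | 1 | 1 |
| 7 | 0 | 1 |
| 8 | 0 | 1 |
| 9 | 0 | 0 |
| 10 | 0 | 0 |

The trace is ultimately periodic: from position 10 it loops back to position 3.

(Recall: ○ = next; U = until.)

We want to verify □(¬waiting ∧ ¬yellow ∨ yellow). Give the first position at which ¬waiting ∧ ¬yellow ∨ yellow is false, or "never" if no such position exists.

¬waiting ∧ ¬yellow ∨ yellow holds at every position 0..10, and those are all the positions the trace ever visits, so the invariant □(¬waiting ∧ ¬yellow ∨ yellow) is never violated.

never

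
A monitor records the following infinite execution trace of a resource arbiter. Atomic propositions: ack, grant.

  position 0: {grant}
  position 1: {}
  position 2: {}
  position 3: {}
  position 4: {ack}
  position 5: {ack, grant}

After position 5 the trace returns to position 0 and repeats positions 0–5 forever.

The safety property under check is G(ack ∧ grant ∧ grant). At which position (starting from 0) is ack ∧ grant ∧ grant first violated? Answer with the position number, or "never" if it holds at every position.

At position 0 the labels are {grant}, so ack ∧ grant ∧ grant is false there. This is the first violation.

0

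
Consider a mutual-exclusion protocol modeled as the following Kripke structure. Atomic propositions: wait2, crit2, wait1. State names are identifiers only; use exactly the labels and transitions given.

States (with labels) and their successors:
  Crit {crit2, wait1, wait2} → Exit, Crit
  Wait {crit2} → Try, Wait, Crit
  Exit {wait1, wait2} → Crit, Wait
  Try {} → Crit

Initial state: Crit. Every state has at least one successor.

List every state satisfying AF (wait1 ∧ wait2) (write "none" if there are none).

{Crit, Exit, Try}

States satisfying wait1 ∧ wait2: {Crit, Exit}.
States satisfying AF (wait1 ∧ wait2): {Crit, Exit, Try}.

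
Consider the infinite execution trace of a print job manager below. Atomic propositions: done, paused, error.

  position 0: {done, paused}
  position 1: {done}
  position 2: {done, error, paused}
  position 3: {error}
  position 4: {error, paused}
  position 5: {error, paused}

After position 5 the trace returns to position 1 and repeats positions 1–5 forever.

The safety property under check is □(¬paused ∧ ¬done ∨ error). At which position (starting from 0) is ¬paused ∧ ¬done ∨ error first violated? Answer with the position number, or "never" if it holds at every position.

0

At position 0 the labels are {done, paused}, so ¬paused ∧ ¬done ∨ error is false there. This is the first violation.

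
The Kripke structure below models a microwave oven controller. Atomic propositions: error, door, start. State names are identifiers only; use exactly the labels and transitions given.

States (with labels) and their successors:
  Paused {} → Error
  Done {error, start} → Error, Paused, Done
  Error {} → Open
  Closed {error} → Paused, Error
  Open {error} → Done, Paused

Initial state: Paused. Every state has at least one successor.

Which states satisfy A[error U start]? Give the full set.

States satisfying error: {Done, Closed, Open}.
States satisfying start: {Done}.
States satisfying A[error U start]: {Done}.

{Done}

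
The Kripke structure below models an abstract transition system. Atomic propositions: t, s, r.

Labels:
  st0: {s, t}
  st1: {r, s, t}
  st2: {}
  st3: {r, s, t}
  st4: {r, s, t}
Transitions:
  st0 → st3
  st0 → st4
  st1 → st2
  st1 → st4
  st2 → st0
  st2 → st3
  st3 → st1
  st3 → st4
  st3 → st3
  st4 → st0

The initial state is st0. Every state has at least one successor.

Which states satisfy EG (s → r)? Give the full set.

States satisfying s → r: {st1, st2, st3, st4}.
States satisfying EG (s → r): {st1, st2, st3}.

{st1, st2, st3}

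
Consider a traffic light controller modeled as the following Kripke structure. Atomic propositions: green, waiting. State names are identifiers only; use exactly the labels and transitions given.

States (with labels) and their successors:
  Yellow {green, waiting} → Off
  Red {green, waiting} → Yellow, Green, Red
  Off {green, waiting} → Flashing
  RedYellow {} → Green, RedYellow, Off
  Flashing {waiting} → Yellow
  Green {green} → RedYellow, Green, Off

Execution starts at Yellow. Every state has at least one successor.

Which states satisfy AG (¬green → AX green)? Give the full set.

States satisfying ¬green → AX green: {Yellow, Red, Off, Flashing, Green}.
States satisfying AG (¬green → AX green): {Yellow, Off, Flashing}.

{Yellow, Off, Flashing}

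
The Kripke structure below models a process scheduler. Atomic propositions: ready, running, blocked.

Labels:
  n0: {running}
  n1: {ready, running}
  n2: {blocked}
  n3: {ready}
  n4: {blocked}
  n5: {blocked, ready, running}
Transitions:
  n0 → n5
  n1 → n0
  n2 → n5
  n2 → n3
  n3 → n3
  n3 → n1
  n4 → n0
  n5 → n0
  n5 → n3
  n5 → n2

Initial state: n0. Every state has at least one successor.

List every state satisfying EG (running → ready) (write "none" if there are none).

States satisfying running → ready: {n1, n2, n3, n4, n5}.
States satisfying EG (running → ready): {n2, n3, n5}.

{n2, n3, n5}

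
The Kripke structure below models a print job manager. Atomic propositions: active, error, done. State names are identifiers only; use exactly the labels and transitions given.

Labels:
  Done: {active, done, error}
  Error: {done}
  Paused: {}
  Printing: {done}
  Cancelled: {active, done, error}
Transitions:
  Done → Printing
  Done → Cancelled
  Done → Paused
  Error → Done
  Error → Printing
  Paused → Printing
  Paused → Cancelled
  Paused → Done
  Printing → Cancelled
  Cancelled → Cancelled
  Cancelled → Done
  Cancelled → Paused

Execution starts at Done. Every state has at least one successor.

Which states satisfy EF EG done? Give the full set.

States satisfying EG done: {Done, Error, Printing, Cancelled}.
States satisfying EF EG done: {Done, Error, Paused, Printing, Cancelled}.

{Done, Error, Paused, Printing, Cancelled}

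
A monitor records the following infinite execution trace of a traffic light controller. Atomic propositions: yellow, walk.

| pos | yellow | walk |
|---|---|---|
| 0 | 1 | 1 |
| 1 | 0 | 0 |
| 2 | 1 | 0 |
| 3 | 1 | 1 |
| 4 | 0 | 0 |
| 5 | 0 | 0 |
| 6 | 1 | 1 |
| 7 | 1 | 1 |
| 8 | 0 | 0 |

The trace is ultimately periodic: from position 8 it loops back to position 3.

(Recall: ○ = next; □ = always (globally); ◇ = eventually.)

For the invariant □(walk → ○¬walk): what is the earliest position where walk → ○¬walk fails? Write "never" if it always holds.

6

Check walk → ○¬walk at each position in order: 0 ✓, 1 ✓, 2 ✓, 3 ✓, 4 ✓, 5 ✓.
At position 6 the labels are {walk, yellow} and the next position 7 has {walk, yellow}, so walk → ○¬walk is false there. This is the first violation.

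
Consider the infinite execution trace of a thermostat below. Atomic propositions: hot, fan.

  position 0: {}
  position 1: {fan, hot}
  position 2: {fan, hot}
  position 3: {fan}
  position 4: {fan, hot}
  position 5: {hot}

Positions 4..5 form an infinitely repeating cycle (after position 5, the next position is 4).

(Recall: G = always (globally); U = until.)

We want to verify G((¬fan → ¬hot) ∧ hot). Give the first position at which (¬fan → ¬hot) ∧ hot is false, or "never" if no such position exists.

At position 0 the labels are {}, so (¬fan → ¬hot) ∧ hot is false there. This is the first violation.

0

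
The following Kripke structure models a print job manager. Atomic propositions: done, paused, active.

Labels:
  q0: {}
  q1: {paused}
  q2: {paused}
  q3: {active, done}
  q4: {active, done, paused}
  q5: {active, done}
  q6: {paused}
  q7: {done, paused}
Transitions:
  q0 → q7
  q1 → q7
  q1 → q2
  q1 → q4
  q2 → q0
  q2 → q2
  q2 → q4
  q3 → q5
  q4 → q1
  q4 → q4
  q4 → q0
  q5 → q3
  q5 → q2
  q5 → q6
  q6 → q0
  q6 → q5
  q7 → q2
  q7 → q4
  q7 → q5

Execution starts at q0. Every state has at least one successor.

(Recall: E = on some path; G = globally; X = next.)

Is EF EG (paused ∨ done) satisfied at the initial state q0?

Yes

States satisfying EG (paused ∨ done): {q1, q2, q3, q4, q5, q6, q7}.
States satisfying EF EG (paused ∨ done): {q0, q1, q2, q3, q4, q5, q6, q7}.
Some path from q0 reaches a state where EG (paused ∨ done) holds.
q0 ∈ Sat(EF EG (paused ∨ done)).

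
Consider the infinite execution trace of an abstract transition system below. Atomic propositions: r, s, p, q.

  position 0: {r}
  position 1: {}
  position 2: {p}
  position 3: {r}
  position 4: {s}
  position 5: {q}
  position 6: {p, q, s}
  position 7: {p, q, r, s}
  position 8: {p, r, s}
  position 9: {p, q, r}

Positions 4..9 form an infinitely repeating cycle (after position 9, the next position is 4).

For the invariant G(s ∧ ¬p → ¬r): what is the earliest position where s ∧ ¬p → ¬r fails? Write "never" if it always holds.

never

s ∧ ¬p → ¬r holds at every position 0..9, and those are all the positions the trace ever visits, so the invariant G(s ∧ ¬p → ¬r) is never violated.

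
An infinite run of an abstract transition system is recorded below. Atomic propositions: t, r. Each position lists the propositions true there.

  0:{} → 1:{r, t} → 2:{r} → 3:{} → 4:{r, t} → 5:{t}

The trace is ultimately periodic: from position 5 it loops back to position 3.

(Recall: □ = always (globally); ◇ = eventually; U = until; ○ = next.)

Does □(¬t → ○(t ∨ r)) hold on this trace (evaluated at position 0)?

Does not hold

¬t → ○(t ∨ r) must hold at every position from 0 onward. It fails at position 2, so □(¬t → ○(t ∨ r)) is false.
Positions where ¬t holds: 0, 2, 3.
Check ○(t ∨ r) at each: 0→ok, 2→fails, 3→ok.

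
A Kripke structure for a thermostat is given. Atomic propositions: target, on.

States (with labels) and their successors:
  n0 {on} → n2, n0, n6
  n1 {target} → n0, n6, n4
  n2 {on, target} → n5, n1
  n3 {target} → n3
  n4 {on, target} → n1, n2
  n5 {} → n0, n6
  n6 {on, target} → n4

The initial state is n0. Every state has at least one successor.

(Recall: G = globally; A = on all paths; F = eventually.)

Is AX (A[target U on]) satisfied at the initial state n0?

Satisfied

States satisfying A[target U on]: {n0, n1, n2, n4, n6}.
States satisfying AX (A[target U on]): {n0, n1, n4, n5, n6}.
n0 ∈ Sat(AX (A[target U on])).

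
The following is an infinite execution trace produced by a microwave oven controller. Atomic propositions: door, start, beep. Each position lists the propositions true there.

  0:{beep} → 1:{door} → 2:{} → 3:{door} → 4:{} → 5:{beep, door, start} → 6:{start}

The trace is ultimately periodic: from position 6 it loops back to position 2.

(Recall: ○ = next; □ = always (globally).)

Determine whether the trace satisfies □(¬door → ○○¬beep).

¬door → ○○¬beep holds at every position 0..6, and those are all positions ever visited, so □(¬door → ○○¬beep) holds.
Positions where ¬door holds: 0, 2, 4, 6.
Check ○○¬beep at each: 0→ok, 2→ok, 4→ok, 6→ok.

Satisfied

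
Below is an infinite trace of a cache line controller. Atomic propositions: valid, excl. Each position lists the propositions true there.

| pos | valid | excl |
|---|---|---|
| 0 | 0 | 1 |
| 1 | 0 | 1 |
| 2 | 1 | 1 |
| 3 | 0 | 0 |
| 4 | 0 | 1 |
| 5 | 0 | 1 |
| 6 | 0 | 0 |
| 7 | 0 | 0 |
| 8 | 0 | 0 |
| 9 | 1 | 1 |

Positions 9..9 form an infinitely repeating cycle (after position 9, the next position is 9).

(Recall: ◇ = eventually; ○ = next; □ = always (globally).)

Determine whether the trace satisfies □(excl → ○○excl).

Does not hold

excl → ○○excl must hold at every position from 0 onward. It fails at position 1, so □(excl → ○○excl) is false.
Positions where excl holds: 0, 1, 2, 4, 5, 9.
Check ○○excl at each: 0→ok, 1→fails, 2→ok, 4→fails, 5→fails, 9→ok.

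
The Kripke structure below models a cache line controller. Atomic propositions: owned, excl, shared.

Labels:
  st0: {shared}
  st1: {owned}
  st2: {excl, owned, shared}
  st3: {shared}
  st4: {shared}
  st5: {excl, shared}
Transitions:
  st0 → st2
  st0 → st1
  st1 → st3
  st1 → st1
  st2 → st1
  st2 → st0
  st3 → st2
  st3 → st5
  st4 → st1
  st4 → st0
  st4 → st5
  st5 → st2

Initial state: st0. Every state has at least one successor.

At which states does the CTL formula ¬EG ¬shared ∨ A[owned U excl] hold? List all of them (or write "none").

States satisfying ¬shared: {st1}.
States satisfying EG ¬shared: {st1}.
States satisfying ¬EG ¬shared: {st0, st2, st3, st4, st5}.
States satisfying owned: {st1, st2}.
States satisfying excl: {st2, st5}.
States satisfying A[owned U excl]: {st2, st5}.
States satisfying ¬EG ¬shared ∨ A[owned U excl]: {st0, st2, st3, st4, st5}.

{st0, st2, st3, st4, st5}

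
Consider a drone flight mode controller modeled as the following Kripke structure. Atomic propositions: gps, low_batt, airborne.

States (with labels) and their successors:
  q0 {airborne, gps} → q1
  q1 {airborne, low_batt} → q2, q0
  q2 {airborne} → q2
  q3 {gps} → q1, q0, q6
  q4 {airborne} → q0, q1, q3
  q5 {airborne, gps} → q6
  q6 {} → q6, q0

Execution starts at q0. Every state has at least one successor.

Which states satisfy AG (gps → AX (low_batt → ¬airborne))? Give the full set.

States satisfying gps → AX (low_batt → ¬airborne): {q1, q2, q4, q5, q6}.
States satisfying AG (gps → AX (low_batt → ¬airborne)): {q2}.

{q2}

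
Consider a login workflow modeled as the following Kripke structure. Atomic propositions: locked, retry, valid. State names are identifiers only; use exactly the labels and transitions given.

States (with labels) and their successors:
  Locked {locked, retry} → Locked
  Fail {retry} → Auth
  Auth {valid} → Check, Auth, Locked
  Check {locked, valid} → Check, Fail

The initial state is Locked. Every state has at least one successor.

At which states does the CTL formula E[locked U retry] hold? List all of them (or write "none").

{Locked, Fail, Check}

States satisfying locked: {Locked, Check}.
States satisfying retry: {Locked, Fail}.
States satisfying E[locked U retry]: {Locked, Fail, Check}.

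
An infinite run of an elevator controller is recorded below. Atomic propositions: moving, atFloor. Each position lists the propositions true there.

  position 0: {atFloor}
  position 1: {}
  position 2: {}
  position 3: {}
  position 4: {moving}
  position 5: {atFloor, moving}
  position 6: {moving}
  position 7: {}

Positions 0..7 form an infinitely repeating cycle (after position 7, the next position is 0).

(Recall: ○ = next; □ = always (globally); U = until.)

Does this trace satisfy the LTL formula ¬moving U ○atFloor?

Satisfied

Walking from position 0: ○atFloor first holds at position 4, and ¬moving holds at every earlier position along the way, so ¬moving U ○atFloor holds.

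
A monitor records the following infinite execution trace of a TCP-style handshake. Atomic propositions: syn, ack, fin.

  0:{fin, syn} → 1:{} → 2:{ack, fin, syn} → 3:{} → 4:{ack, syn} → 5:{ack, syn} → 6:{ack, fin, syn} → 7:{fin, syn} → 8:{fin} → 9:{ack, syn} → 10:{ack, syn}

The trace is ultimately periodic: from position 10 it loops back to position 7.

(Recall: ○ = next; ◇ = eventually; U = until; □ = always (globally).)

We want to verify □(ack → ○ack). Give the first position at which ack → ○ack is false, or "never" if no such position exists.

Check ack → ○ack at each position in order: 0 ✓, 1 ✓.
At position 2 the labels are {ack, fin, syn} and the next position 3 has {}, so ack → ○ack is false there. This is the first violation.

2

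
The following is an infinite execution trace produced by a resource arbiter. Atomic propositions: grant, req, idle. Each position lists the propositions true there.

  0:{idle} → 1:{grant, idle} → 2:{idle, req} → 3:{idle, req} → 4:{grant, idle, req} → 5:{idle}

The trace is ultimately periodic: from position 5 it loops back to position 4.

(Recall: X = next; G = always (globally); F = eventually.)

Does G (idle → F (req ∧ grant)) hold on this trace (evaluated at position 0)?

idle → F (req ∧ grant) holds at every position 0..5, and those are all positions ever visited, so G (idle → F (req ∧ grant)) holds.
Positions where idle holds: 0, 1, 2, 3, 4, 5.
Check F (req ∧ grant) at each: 0→ok, 1→ok, 2→ok, 3→ok, 4→ok, 5→ok.

Yes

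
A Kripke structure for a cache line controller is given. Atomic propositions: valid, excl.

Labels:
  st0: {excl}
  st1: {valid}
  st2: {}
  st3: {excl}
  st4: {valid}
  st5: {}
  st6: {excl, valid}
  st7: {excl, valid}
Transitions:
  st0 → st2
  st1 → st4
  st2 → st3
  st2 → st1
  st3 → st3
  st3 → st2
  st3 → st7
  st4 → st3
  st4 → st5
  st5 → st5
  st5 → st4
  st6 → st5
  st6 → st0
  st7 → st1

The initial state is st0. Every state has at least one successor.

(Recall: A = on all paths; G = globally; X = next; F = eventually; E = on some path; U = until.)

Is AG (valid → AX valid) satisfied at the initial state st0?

No

States satisfying valid → AX valid: {st0, st1, st2, st3, st5, st7}.
States satisfying AG (valid → AX valid): ∅.
st4 is reachable from st0 and violates valid → AX valid, so AG fails at st0.
st0 ∉ Sat(AG (valid → AX valid)).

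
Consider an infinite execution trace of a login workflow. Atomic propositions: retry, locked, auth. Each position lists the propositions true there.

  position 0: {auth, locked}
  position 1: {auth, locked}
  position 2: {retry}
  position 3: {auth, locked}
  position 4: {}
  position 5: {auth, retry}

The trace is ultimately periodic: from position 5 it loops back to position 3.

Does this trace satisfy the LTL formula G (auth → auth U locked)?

Yes

auth → auth U locked holds at every position 0..5, and those are all positions ever visited, so G (auth → auth U locked) holds.
Positions where auth holds: 0, 1, 3, 5.
Check auth U locked at each: 0→ok, 1→ok, 3→ok, 5→ok.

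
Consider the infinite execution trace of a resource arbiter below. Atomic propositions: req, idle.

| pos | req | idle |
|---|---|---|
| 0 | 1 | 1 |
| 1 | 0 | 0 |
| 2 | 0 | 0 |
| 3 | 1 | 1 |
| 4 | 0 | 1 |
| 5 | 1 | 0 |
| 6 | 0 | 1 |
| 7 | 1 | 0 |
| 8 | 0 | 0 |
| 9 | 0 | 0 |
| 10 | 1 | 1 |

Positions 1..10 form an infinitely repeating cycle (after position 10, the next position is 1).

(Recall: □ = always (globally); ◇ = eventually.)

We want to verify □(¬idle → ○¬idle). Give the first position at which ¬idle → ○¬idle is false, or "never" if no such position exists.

2

Check ¬idle → ○¬idle at each position in order: 0 ✓, 1 ✓.
At position 2 the labels are {} and the next position 3 has {idle, req}, so ¬idle → ○¬idle is false there. This is the first violation.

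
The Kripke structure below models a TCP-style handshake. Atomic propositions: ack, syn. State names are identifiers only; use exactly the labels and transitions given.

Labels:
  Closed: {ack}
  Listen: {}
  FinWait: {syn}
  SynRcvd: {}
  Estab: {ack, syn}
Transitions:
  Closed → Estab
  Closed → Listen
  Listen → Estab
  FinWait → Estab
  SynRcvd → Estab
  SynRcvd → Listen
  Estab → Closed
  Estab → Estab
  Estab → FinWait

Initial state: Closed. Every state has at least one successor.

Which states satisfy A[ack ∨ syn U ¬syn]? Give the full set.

{Closed, Listen, SynRcvd}

States satisfying ack ∨ syn: {Closed, FinWait, Estab}.
States satisfying ¬syn: {Closed, Listen, SynRcvd}.
States satisfying A[ack ∨ syn U ¬syn]: {Closed, Listen, SynRcvd}.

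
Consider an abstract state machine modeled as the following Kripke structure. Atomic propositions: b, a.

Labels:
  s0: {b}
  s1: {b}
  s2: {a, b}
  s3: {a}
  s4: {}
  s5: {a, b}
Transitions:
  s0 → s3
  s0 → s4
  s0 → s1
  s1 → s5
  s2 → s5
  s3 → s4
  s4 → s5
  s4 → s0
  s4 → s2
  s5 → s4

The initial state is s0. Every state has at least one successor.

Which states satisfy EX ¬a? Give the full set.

States satisfying ¬a: {s0, s1, s4}.
States satisfying EX ¬a: {s0, s3, s4, s5}.

{s0, s3, s4, s5}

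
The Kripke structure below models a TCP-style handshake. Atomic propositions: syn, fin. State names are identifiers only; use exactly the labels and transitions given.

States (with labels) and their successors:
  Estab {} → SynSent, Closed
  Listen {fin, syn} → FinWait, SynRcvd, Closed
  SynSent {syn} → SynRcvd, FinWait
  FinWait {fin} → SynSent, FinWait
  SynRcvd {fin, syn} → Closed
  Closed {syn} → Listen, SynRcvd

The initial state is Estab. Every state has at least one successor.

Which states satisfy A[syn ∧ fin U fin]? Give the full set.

{Listen, FinWait, SynRcvd}

States satisfying syn ∧ fin: {Listen, SynRcvd}.
States satisfying fin: {Listen, FinWait, SynRcvd}.
States satisfying A[syn ∧ fin U fin]: {Listen, FinWait, SynRcvd}.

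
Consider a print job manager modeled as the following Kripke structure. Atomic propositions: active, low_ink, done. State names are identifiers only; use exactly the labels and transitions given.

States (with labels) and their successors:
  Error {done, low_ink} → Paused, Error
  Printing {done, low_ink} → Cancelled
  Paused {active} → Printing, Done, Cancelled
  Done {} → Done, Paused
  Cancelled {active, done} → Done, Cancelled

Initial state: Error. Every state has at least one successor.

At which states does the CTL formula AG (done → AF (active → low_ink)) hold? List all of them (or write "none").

none

States satisfying done → AF (active → low_ink): {Error, Printing, Paused, Done}.
States satisfying AG (done → AF (active → low_ink)): ∅.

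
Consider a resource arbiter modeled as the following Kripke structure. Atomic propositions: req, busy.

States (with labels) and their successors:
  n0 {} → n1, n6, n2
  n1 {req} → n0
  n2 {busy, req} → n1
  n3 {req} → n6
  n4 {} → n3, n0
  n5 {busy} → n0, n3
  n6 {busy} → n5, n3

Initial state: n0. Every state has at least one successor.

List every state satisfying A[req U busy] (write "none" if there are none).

{n2, n3, n5, n6}

States satisfying req: {n1, n2, n3}.
States satisfying busy: {n2, n5, n6}.
States satisfying A[req U busy]: {n2, n3, n5, n6}.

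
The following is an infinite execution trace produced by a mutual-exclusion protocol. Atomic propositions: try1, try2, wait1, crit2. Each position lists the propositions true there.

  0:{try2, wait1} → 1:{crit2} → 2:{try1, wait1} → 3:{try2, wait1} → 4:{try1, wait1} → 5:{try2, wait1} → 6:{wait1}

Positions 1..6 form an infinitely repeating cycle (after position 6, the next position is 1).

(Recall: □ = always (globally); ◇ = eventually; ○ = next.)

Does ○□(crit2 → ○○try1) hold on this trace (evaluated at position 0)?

No

The position after 0 is 1; □(crit2 → ○○try1) is false there.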